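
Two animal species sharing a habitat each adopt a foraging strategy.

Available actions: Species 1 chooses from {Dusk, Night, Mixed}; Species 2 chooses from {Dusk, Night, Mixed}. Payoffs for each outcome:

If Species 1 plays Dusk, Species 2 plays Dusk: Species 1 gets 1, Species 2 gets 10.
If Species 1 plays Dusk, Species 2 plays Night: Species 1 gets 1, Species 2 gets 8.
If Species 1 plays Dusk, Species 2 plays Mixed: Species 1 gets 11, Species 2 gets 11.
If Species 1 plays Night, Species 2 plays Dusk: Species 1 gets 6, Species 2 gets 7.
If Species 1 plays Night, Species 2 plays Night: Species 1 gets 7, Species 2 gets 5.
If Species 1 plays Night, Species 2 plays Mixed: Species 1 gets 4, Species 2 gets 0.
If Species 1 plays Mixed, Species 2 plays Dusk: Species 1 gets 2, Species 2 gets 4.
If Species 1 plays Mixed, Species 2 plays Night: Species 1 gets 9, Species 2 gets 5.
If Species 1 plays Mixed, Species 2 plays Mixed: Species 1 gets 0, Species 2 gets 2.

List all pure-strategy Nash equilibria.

Pure-strategy Nash equilibria: (Dusk, Mixed) and (Night, Dusk) and (Mixed, Night)

Species 1 against Dusk: payoffs 1, 6, 2 → best response Night.
Species 1 against Night: payoffs 1, 7, 9 → best response Mixed.
Species 1 against Mixed: payoffs 11, 4, 0 → best response Dusk.
Species 2 against Dusk: payoffs 10, 8, 11 → best response Mixed.
Species 2 against Night: payoffs 7, 5, 0 → best response Dusk.
Species 2 against Mixed: payoffs 4, 5, 2 → best response Night.
Mutual best responses: (Dusk, Mixed); (Night, Dusk); (Mixed, Night).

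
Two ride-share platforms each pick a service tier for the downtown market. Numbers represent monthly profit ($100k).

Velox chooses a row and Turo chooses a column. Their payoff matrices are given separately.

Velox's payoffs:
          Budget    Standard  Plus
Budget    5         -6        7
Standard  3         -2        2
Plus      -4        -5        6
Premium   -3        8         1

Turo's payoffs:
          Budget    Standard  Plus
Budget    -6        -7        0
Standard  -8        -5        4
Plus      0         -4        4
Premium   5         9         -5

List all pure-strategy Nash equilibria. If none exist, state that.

Pure-strategy Nash equilibria: (Budget, Plus); (Premium, Standard)

Velox against Budget: payoffs 5, 3, -4, -3 → best response Budget.
Velox against Standard: payoffs -6, -2, -5, 8 → best response Premium.
Velox against Plus: payoffs 7, 2, 6, 1 → best response Budget.
Turo against Budget: payoffs -6, -7, 0 → best response Plus.
Turo against Standard: payoffs -8, -5, 4 → best response Plus.
Turo against Plus: payoffs 0, -4, 4 → best response Plus.
Turo against Premium: payoffs 5, 9, -5 → best response Standard.
Mutual best responses: (Budget, Plus); (Premium, Standard).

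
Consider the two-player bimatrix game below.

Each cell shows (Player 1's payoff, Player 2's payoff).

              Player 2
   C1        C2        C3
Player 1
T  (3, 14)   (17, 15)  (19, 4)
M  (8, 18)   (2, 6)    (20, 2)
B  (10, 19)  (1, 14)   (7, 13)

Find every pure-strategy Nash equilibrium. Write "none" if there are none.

Player 1 against C1: payoffs 3, 8, 10 → best response B.
Player 1 against C2: payoffs 17, 2, 1 → best response T.
Player 1 against C3: payoffs 19, 20, 7 → best response M.
Player 2 against T: payoffs 14, 15, 4 → best response C2.
Player 2 against M: payoffs 18, 6, 2 → best response C1.
Player 2 against B: payoffs 19, 14, 13 → best response C1.
Mutual best responses: (T, C2); (B, C1).

(T, C2), (B, C1)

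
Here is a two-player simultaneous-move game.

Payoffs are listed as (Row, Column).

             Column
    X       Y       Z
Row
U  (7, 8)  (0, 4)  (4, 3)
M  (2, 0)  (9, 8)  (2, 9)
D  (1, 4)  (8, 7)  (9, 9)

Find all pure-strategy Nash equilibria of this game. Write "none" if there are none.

(U, X): Row gets 7, best alternative 2; Column gets 8, best alternative 4. No profitable deviation — NE.
(U, Y): Row can switch to M (0 → 9). Not NE.
(U, Z): Row can switch to D (4 → 9). Not NE.
(M, X): Row can switch to U (2 → 7). Not NE.
(M, Y): Column can switch to Z (8 → 9). Not NE.
(M, Z): Row can switch to U (2 → 4). Not NE.
(D, X): Row can switch to U (1 → 7). Not NE.
(D, Y): Row can switch to M (8 → 9). Not NE.
(D, Z): Row gets 9, best alternative 4; Column gets 9, best alternative 7. No profitable deviation — NE.

The pure Nash equilibria are (U, X); (D, Z).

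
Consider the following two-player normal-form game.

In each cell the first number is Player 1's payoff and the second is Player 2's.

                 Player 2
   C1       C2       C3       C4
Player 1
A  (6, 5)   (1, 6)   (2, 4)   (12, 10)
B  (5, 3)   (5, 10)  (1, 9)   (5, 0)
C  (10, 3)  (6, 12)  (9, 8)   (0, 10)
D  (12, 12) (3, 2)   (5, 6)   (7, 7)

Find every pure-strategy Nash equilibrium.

Player 1 against C1: payoffs 6, 5, 10, 12 → best response D.
Player 1 against C2: payoffs 1, 5, 6, 3 → best response C.
Player 1 against C3: payoffs 2, 1, 9, 5 → best response C.
Player 1 against C4: payoffs 12, 5, 0, 7 → best response A.
Player 2 against A: payoffs 5, 6, 4, 10 → best response C4.
Player 2 against B: payoffs 3, 10, 9, 0 → best response C2.
Player 2 against C: payoffs 3, 12, 8, 10 → best response C2.
Player 2 against D: payoffs 12, 2, 6, 7 → best response C1.
Mutual best responses: (A, C4); (C, C2); (D, C1).

Pure-strategy Nash equilibria: (A, C4); (C, C2); (D, C1)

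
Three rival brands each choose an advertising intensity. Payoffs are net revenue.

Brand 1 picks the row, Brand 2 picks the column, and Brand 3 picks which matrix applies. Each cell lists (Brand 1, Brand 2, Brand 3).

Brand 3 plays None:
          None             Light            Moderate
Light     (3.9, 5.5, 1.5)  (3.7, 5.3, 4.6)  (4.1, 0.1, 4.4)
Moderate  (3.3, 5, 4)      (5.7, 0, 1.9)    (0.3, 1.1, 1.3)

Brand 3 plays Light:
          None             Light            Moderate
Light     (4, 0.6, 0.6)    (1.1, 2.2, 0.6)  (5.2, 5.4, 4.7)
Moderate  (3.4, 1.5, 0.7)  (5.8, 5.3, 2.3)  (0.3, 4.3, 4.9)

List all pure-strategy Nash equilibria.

(Light, None, None): Brand 1 gets 3.9, best alternative 3.3; Brand 2 gets 5.5, best alternative 5.3; Brand 3 gets 1.5, best alternative 0.6. No profitable deviation — NE.
(Light, None, Light): Brand 2 can switch to Light (0.6 → 2.2). Not NE.
(Light, Light, None): Brand 1 can switch to Moderate (3.7 → 5.7). Not NE.
(Light, Light, Light): Brand 1 can switch to Moderate (1.1 → 5.8). Not NE.
(Light, Moderate, None): Brand 2 can switch to None (0.1 → 5.5). Not NE.
(Light, Moderate, Light): Brand 1 gets 5.2, best alternative 0.3; Brand 2 gets 5.4, best alternative 2.2; Brand 3 gets 4.7, best alternative 4.4. No profitable deviation — NE.
(Moderate, None, None): Brand 1 can switch to Light (3.3 → 3.9). Not NE.
(Moderate, None, Light): Brand 1 can switch to Light (3.4 → 4). Not NE.
(Moderate, Light, Light): Brand 1 gets 5.8, best alternative 1.1; Brand 2 gets 5.3, best alternative 4.3; Brand 3 gets 2.3, best alternative 1.9. No profitable deviation — NE.
(The remaining 3 profiles each have a profitable deviation by the same check.)

Pure-strategy Nash equilibria: (Light, None, None) and (Light, Moderate, Light) and (Moderate, Light, Light)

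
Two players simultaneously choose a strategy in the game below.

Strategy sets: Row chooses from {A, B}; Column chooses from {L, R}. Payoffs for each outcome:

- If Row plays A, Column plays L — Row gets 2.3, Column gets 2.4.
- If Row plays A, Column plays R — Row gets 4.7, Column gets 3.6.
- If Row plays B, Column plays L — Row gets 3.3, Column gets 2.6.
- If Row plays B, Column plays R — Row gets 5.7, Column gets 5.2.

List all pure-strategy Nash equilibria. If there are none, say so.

The unique pure-strategy Nash equilibrium is (B, R).

Mark each player's best response to every combination of opponents' strategies; a profile where every player is best-responding is a pure Nash equilibrium.
Row against L: payoffs 2.3, 3.3 → best response B.
Row against R: payoffs 4.7, 5.7 → best response B.
Column against A: payoffs 2.4, 3.6 → best response R.
Column against B: payoffs 2.6, 5.2 → best response R.
Mutual best responses: (B, R).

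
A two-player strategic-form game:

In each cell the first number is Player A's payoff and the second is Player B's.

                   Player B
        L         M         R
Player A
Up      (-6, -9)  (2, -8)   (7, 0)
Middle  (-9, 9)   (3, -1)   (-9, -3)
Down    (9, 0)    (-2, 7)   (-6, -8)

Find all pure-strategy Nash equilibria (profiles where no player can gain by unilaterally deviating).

The unique pure-strategy Nash equilibrium is (Up, R).

(Up, L): Player A can switch to Down (-6 → 9). Not NE.
(Up, M): Player A can switch to Middle (2 → 3). Not NE.
(Up, R): Player A gets 7, best alternative -6; Player B gets 0, best alternative -8. No profitable deviation — NE.
(Middle, L): Player A can switch to Up (-9 → -6). Not NE.
(Middle, M): Player B can switch to L (-1 → 9). Not NE.
(Middle, R): Player A can switch to Up (-9 → 7). Not NE.
(Down, L): Player B can switch to M (0 → 7). Not NE.
(The remaining 2 profiles each have a profitable deviation by the same check.)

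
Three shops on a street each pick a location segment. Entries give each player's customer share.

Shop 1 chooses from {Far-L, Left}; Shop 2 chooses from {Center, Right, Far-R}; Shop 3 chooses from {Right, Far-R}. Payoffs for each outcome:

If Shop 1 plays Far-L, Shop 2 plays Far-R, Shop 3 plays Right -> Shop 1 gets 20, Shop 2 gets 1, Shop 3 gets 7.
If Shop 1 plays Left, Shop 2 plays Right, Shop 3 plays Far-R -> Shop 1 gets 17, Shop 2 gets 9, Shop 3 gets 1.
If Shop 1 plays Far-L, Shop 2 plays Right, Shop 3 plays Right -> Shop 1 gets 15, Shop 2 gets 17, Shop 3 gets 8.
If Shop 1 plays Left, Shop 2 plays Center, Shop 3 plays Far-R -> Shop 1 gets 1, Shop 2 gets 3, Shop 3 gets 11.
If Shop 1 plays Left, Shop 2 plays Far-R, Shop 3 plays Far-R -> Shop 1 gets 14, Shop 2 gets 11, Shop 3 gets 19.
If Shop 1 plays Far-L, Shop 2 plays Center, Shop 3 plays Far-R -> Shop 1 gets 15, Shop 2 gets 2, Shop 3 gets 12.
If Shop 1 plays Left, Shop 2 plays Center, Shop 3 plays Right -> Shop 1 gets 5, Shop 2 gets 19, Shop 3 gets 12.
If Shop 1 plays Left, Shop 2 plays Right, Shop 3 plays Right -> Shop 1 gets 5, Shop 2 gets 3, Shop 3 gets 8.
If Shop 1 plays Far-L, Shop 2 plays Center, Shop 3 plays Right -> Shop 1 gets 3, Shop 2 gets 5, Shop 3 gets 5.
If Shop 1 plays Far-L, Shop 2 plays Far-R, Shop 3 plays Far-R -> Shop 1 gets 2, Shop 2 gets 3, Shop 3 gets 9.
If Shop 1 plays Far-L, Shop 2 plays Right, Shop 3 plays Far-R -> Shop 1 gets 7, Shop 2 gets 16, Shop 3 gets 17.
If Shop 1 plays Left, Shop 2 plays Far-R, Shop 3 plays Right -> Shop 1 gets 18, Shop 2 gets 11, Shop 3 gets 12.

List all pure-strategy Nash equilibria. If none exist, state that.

Shop 1 against (Center, Right): payoffs 3, 5 → best response Left.
Shop 1 against (Center, Far-R): payoffs 15, 1 → best response Far-L.
Shop 1 against (Right, Right): payoffs 15, 5 → best response Far-L.
Shop 1 against (Right, Far-R): payoffs 7, 17 → best response Left.
Shop 1 against (Far-R, Right): payoffs 20, 18 → best response Far-L.
Shop 1 against (Far-R, Far-R): payoffs 2, 14 → best response Left.
Shop 2 against (Far-L, Right): payoffs 5, 17, 1 → best response Right.
Shop 2 against (Far-L, Far-R): payoffs 2, 16, 3 → best response Right.
Shop 2 against (Left, Right): payoffs 19, 3, 11 → best response Center.
Shop 2 against (Left, Far-R): payoffs 3, 9, 11 → best response Far-R.
Shop 3 against (Far-L, Center): payoffs 5, 12 → best response Far-R.
Shop 3 against (Far-L, Right): payoffs 8, 17 → best response Far-R.
Shop 3 against (Far-L, Far-R): payoffs 7, 9 → best response Far-R.
Shop 3 against (Left, Center): payoffs 12, 11 → best response Right.
Shop 3 against (Left, Right): payoffs 8, 1 → best response Right.
Shop 3 against (Left, Far-R): payoffs 12, 19 → best response Far-R.
Mutual best responses: (Left, Center, Right); (Left, Far-R, Far-R).

The pure Nash equilibria are (Left, Center, Right), (Left, Far-R, Far-R).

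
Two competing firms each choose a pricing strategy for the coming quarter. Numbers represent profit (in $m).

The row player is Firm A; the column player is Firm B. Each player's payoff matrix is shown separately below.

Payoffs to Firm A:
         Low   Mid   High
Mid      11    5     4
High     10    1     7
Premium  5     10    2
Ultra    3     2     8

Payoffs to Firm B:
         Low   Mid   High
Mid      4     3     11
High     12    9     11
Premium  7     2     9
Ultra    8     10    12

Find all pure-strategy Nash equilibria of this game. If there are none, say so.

Firm A against Low: payoffs 11, 10, 5, 3 → best response Mid.
Firm A against Mid: payoffs 5, 1, 10, 2 → best response Premium.
Firm A against High: payoffs 4, 7, 2, 8 → best response Ultra.
Firm B against Mid: payoffs 4, 3, 11 → best response High.
Firm B against High: payoffs 12, 9, 11 → best response Low.
Firm B against Premium: payoffs 7, 2, 9 → best response High.
Firm B against Ultra: payoffs 8, 10, 12 → best response High.
Mutual best responses: (Ultra, High).

Pure NE: (Ultra, High)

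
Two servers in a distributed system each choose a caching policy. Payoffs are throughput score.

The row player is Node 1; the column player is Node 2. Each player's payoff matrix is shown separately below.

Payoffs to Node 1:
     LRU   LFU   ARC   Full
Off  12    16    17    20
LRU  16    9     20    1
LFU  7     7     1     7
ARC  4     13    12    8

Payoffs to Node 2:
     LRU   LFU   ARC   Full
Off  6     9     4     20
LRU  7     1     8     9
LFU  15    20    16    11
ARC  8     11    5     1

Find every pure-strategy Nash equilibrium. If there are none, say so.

Pure NE: (Off, Full)

For each strategy profile, look for a profitable unilateral deviation.
(Off, LRU): Node 1 can switch to LRU (12 → 16). Not NE.
(Off, LFU): Node 2 can switch to Full (9 → 20). Not NE.
(Off, ARC): Node 1 can switch to LRU (17 → 20). Not NE.
(Off, Full): Node 1 gets 20, best alternative 8; Node 2 gets 20, best alternative 9. No profitable deviation — NE.
(LRU, LRU): Node 2 can switch to ARC (7 → 8). Not NE.
(LRU, LFU): Node 1 can switch to Off (9 → 16). Not NE.
(LRU, ARC): Node 2 can switch to Full (8 → 9). Not NE.
(LRU, Full): Node 1 can switch to Off (1 → 20). Not NE.
(LFU, LRU): Node 1 can switch to Off (7 → 12). Not NE.
(LFU, LFU): Node 1 can switch to Off (7 → 16). Not NE.
(LFU, ARC): Node 1 can switch to Off (1 → 17). Not NE.
(LFU, Full): Node 1 can switch to Off (7 → 20). Not NE.
(ARC, LRU): Node 1 can switch to Off (4 → 12). Not NE.
(The remaining 3 profiles each have a profitable deviation by the same check.)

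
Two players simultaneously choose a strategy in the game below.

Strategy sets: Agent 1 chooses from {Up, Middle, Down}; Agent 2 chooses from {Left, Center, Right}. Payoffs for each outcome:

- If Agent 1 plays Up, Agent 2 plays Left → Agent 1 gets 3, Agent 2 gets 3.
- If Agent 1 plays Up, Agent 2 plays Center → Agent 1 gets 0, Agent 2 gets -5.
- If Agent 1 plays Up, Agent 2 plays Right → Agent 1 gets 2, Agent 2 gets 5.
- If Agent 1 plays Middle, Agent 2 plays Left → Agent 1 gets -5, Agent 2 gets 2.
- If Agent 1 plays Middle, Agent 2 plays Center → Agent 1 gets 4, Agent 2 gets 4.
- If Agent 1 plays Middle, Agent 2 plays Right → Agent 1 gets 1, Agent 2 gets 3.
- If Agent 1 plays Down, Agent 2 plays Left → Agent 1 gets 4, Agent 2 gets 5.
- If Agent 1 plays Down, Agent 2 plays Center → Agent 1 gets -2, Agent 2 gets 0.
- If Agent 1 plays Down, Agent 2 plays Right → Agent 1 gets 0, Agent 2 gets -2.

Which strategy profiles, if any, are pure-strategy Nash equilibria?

Pure-strategy Nash equilibria: (Up, Right); (Middle, Center); (Down, Left)

Agent 1 against Left: payoffs 3, -5, 4 → best response Down.
Agent 1 against Center: payoffs 0, 4, -2 → best response Middle.
Agent 1 against Right: payoffs 2, 1, 0 → best response Up.
Agent 2 against Up: payoffs 3, -5, 5 → best response Right.
Agent 2 against Middle: payoffs 2, 4, 3 → best response Center.
Agent 2 against Down: payoffs 5, 0, -2 → best response Left.
Mutual best responses: (Up, Right); (Middle, Center); (Down, Left).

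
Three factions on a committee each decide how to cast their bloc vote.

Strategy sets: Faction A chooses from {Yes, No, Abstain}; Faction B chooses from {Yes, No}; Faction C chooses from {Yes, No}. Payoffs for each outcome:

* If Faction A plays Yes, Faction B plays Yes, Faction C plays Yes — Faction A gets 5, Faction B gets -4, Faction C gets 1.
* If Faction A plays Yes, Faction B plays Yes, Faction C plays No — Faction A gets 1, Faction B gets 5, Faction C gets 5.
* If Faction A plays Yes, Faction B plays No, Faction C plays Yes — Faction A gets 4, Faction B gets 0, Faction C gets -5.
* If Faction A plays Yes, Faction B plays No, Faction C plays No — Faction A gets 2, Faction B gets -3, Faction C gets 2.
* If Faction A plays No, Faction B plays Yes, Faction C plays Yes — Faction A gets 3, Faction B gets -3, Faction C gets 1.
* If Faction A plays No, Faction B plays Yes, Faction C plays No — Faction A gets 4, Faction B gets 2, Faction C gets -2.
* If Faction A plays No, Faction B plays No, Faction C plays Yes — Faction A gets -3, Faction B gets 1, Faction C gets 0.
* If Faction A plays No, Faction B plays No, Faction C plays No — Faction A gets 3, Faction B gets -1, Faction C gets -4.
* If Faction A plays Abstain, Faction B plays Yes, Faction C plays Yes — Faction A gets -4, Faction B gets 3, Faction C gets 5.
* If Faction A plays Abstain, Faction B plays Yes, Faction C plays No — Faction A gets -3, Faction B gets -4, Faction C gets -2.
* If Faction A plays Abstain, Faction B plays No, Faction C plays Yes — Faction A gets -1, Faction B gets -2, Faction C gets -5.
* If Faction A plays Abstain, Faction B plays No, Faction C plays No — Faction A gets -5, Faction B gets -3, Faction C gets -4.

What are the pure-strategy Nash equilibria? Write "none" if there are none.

(Yes, Yes, Yes): Faction B can switch to No (-4 → 0). Not NE.
(Yes, Yes, No): Faction A can switch to No (1 → 4). Not NE.
(Yes, No, Yes): Faction C can switch to No (-5 → 2). Not NE.
(Yes, No, No): Faction A can switch to No (2 → 3). Not NE.
(No, Yes, Yes): Faction A can switch to Yes (3 → 5). Not NE.
(No, Yes, No): Faction C can switch to Yes (-2 → 1). Not NE.
(The remaining 6 profiles each have a profitable deviation by the same check.)

This game has no pure Nash equilibrium.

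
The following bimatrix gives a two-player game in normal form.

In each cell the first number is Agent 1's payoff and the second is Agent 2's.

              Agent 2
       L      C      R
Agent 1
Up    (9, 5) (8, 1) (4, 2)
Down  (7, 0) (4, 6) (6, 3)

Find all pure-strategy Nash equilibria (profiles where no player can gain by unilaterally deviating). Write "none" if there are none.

(Up, L)

Agent 1 against L: payoffs 9, 7 → best response Up.
Agent 1 against C: payoffs 8, 4 → best response Up.
Agent 1 against R: payoffs 4, 6 → best response Down.
Agent 2 against Up: payoffs 5, 1, 2 → best response L.
Agent 2 against Down: payoffs 0, 6, 3 → best response C.
Mutual best responses: (Up, L).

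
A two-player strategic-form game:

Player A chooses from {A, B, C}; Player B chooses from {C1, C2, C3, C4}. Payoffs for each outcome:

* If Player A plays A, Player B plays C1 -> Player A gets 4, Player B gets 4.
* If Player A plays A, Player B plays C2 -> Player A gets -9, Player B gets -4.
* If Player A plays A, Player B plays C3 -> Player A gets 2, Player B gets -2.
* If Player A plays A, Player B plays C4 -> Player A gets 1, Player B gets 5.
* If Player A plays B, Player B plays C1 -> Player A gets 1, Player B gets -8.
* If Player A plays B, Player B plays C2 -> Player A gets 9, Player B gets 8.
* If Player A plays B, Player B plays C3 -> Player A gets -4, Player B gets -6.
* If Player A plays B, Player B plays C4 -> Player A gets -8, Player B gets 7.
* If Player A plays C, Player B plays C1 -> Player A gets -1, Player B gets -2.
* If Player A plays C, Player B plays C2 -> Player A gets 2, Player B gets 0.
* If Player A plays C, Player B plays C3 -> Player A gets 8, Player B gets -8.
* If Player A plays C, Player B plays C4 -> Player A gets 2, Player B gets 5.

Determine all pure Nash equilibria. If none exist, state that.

The pure Nash equilibria are (B, C2), (C, C4).

Check each profile: it is a Nash equilibrium iff no player can strictly gain by switching unilaterally.
(A, C1): Player B can switch to C4 (4 → 5). Not NE.
(A, C2): Player A can switch to B (-9 → 9). Not NE.
(A, C3): Player A can switch to C (2 → 8). Not NE.
(A, C4): Player A can switch to C (1 → 2). Not NE.
(B, C1): Player A can switch to A (1 → 4). Not NE.
(B, C2): Player A gets 9, best alternative 2; Player B gets 8, best alternative 7. No profitable deviation — NE.
(B, C3): Player A can switch to A (-4 → 2). Not NE.
(B, C4): Player A can switch to A (-8 → 1). Not NE.
(C, C1): Player A can switch to A (-1 → 4). Not NE.
(C, C4): Player A gets 2, best alternative 1; Player B gets 5, best alternative 0. No profitable deviation — NE.
(The remaining 2 profiles each have a profitable deviation by the same check.)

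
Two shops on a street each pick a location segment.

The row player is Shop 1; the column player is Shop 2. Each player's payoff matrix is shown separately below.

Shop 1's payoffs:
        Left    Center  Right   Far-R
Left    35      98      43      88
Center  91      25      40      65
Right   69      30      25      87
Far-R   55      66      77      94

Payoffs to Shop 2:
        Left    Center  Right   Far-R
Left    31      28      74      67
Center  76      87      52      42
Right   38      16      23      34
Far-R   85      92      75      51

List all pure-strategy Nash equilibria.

none

For each player, find the best response to each opponent profile; mutual best responses are the pure NE.
Shop 1 against Left: payoffs 35, 91, 69, 55 → best response Center.
Shop 1 against Center: payoffs 98, 25, 30, 66 → best response Left.
Shop 1 against Right: payoffs 43, 40, 25, 77 → best response Far-R.
Shop 1 against Far-R: payoffs 88, 65, 87, 94 → best response Far-R.
Shop 2 against Left: payoffs 31, 28, 74, 67 → best response Right.
Shop 2 against Center: payoffs 76, 87, 52, 42 → best response Center.
Shop 2 against Right: payoffs 38, 16, 23, 34 → best response Left.
Shop 2 against Far-R: payoffs 85, 92, 75, 51 → best response Center.
No profile is a mutual best response for all players.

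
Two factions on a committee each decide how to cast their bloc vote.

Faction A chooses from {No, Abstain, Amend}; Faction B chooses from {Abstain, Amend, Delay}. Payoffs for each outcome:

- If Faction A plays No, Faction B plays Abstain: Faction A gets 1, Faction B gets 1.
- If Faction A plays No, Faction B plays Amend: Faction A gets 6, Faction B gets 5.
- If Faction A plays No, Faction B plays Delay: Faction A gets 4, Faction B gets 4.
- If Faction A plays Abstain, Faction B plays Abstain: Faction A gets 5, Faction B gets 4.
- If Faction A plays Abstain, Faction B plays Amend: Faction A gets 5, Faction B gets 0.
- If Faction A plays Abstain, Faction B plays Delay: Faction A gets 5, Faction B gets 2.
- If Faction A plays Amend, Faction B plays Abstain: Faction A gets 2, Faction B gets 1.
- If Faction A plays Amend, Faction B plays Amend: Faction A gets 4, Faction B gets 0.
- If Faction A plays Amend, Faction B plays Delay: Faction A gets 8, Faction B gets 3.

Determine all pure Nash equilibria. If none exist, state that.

The pure Nash equilibria are (No, Amend); (Abstain, Abstain); (Amend, Delay).

Faction A against Abstain: payoffs 1, 5, 2 → best response Abstain.
Faction A against Amend: payoffs 6, 5, 4 → best response No.
Faction A against Delay: payoffs 4, 5, 8 → best response Amend.
Faction B against No: payoffs 1, 5, 4 → best response Amend.
Faction B against Abstain: payoffs 4, 0, 2 → best response Abstain.
Faction B against Amend: payoffs 1, 0, 3 → best response Delay.
Mutual best responses: (No, Amend); (Abstain, Abstain); (Amend, Delay).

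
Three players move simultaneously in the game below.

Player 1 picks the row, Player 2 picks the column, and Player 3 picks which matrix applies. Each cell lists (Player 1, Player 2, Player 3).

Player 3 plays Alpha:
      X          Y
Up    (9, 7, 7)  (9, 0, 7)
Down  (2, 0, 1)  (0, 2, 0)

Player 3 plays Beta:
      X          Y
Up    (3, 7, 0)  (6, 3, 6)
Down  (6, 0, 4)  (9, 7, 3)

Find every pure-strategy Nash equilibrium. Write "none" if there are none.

(Up, X, Alpha); (Down, Y, Beta)

Mark each player's best response to every combination of opponents' strategies; a profile where every player is best-responding is a pure Nash equilibrium.
Player 1 against (X, Alpha): payoffs 9, 2 → best response Up.
Player 1 against (X, Beta): payoffs 3, 6 → best response Down.
Player 1 against (Y, Alpha): payoffs 9, 0 → best response Up.
Player 1 against (Y, Beta): payoffs 6, 9 → best response Down.
Player 2 against (Up, Alpha): payoffs 7, 0 → best response X.
Player 2 against (Up, Beta): payoffs 7, 3 → best response X.
Player 2 against (Down, Alpha): payoffs 0, 2 → best response Y.
Player 2 against (Down, Beta): payoffs 0, 7 → best response Y.
Player 3 against (Up, X): payoffs 7, 0 → best response Alpha.
Player 3 against (Up, Y): payoffs 7, 6 → best response Alpha.
Player 3 against (Down, X): payoffs 1, 4 → best response Beta.
Player 3 against (Down, Y): payoffs 0, 3 → best response Beta.
Mutual best responses: (Up, X, Alpha); (Down, Y, Beta).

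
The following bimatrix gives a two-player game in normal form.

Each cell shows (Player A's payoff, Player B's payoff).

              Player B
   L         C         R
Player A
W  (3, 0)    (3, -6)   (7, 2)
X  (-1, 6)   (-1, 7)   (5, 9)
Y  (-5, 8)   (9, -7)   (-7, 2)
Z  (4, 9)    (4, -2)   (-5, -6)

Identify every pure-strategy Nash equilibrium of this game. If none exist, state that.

Player A against L: payoffs 3, -1, -5, 4 → best response Z.
Player A against C: payoffs 3, -1, 9, 4 → best response Y.
Player A against R: payoffs 7, 5, -7, -5 → best response W.
Player B against W: payoffs 0, -6, 2 → best response R.
Player B against X: payoffs 6, 7, 9 → best response R.
Player B against Y: payoffs 8, -7, 2 → best response L.
Player B against Z: payoffs 9, -2, -6 → best response L.
Mutual best responses: (W, R); (Z, L).

The pure Nash equilibria are (W, R) and (Z, L).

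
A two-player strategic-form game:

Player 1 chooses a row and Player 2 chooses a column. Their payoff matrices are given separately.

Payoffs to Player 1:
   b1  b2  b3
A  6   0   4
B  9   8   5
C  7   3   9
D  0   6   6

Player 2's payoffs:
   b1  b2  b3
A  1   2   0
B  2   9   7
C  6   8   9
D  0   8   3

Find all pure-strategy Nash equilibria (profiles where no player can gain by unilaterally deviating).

Pure-strategy Nash equilibria: (B, b2); (C, b3)

Player 1 against b1: payoffs 6, 9, 7, 0 → best response B.
Player 1 against b2: payoffs 0, 8, 3, 6 → best response B.
Player 1 against b3: payoffs 4, 5, 9, 6 → best response C.
Player 2 against A: payoffs 1, 2, 0 → best response b2.
Player 2 against B: payoffs 2, 9, 7 → best response b2.
Player 2 against C: payoffs 6, 8, 9 → best response b3.
Player 2 against D: payoffs 0, 8, 3 → best response b2.
Mutual best responses: (B, b2); (C, b3).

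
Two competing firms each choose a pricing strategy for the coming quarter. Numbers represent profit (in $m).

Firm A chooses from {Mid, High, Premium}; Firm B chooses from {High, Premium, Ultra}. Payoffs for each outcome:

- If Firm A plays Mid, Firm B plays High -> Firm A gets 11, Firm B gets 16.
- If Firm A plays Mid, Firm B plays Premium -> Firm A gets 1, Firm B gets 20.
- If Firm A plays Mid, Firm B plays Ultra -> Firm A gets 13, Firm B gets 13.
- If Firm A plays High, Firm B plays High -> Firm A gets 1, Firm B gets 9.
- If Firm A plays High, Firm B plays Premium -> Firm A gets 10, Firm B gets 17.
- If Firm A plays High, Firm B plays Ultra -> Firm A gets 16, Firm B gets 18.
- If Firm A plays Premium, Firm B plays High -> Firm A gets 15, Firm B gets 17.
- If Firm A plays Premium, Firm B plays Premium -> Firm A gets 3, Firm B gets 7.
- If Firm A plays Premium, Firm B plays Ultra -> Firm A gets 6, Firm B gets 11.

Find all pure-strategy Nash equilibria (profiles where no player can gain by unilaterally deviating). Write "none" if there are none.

Pure-strategy Nash equilibria: (High, Ultra); (Premium, High)

Check each profile: it is a Nash equilibrium iff no player can strictly gain by switching unilaterally.
(Mid, High): Firm A can switch to Premium (11 → 15). Not NE.
(Mid, Premium): Firm A can switch to High (1 → 10). Not NE.
(Mid, Ultra): Firm A can switch to High (13 → 16). Not NE.
(High, High): Firm A can switch to Mid (1 → 11). Not NE.
(High, Premium): Firm B can switch to Ultra (17 → 18). Not NE.
(High, Ultra): Firm A gets 16, best alternative 13; Firm B gets 18, best alternative 17. No profitable deviation — NE.
(Premium, High): Firm A gets 15, best alternative 11; Firm B gets 17, best alternative 11. No profitable deviation — NE.
(Premium, Premium): Firm A can switch to High (3 → 10). Not NE.
(Premium, Ultra): Firm A can switch to Mid (6 → 13). Not NE.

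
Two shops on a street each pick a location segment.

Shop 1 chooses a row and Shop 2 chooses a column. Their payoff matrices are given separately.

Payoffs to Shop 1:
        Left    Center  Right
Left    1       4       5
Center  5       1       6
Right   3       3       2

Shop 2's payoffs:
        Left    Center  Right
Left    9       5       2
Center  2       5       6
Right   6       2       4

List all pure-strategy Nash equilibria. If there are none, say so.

(Center, Right)

Check each profile: it is a Nash equilibrium iff no player can strictly gain by switching unilaterally.
(Left, Left): Shop 1 can switch to Center (1 → 5). Not NE.
(Left, Center): Shop 2 can switch to Left (5 → 9). Not NE.
(Left, Right): Shop 1 can switch to Center (5 → 6). Not NE.
(Center, Left): Shop 2 can switch to Center (2 → 5). Not NE.
(Center, Center): Shop 1 can switch to Left (1 → 4). Not NE.
(Center, Right): Shop 1 gets 6, best alternative 5; Shop 2 gets 6, best alternative 5. No profitable deviation — NE.
(Right, Left): Shop 1 can switch to Center (3 → 5). Not NE.
(Right, Center): Shop 1 can switch to Left (3 → 4). Not NE.
(Right, Right): Shop 1 can switch to Left (2 → 5). Not NE.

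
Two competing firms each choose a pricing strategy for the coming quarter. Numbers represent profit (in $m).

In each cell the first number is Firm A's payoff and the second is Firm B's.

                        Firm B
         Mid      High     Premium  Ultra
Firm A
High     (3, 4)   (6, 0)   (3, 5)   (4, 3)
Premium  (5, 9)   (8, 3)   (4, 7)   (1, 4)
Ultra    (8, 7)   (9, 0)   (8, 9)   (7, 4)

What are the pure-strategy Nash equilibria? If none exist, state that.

(High, Mid): Firm A can switch to Premium (3 → 5). Not NE.
(High, High): Firm A can switch to Premium (6 → 8). Not NE.
(High, Premium): Firm A can switch to Premium (3 → 4). Not NE.
(High, Ultra): Firm A can switch to Ultra (4 → 7). Not NE.
(Premium, Mid): Firm A can switch to Ultra (5 → 8). Not NE.
(Premium, High): Firm A can switch to Ultra (8 → 9). Not NE.
(Premium, Premium): Firm A can switch to Ultra (4 → 8). Not NE.
(Premium, Ultra): Firm A can switch to High (1 → 4). Not NE.
(Ultra, Mid): Firm B can switch to Premium (7 → 9). Not NE.
(Ultra, High): Firm B can switch to Mid (0 → 7). Not NE.
(Ultra, Premium): Firm A gets 8, best alternative 4; Firm B gets 9, best alternative 7. No profitable deviation — NE.
(The remaining 1 profile has a profitable deviation by the same check.)

Pure NE: (Ultra, Premium)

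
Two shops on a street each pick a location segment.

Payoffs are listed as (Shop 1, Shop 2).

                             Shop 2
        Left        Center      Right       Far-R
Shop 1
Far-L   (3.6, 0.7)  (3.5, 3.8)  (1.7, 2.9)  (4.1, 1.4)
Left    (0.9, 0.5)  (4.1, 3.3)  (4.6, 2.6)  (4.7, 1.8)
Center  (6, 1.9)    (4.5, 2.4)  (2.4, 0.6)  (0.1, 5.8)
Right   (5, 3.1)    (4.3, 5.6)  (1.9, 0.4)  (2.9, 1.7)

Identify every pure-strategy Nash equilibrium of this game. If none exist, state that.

(Far-L, Left): Shop 1 can switch to Center (3.6 → 6). Not NE.
(Far-L, Center): Shop 1 can switch to Left (3.5 → 4.1). Not NE.
(Far-L, Right): Shop 1 can switch to Left (1.7 → 4.6). Not NE.
(Far-L, Far-R): Shop 1 can switch to Left (4.1 → 4.7). Not NE.
(Left, Left): Shop 1 can switch to Far-L (0.9 → 3.6). Not NE.
(Left, Center): Shop 1 can switch to Center (4.1 → 4.5). Not NE.
(Left, Right): Shop 2 can switch to Center (2.6 → 3.3). Not NE.
(Left, Far-R): Shop 2 can switch to Center (1.8 → 3.3). Not NE.
(Center, Left): Shop 2 can switch to Center (1.9 → 2.4). Not NE.
(Center, Center): Shop 2 can switch to Far-R (2.4 → 5.8). Not NE.
(The remaining 6 profiles each have a profitable deviation by the same check.)

No pure-strategy Nash equilibrium.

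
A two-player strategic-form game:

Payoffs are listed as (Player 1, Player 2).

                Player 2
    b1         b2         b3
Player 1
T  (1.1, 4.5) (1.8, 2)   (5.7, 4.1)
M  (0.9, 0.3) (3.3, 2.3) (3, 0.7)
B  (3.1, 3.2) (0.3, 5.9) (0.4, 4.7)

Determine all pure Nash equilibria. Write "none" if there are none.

(M, b2)

Check each profile: it is a Nash equilibrium iff no player can strictly gain by switching unilaterally.
(T, b1): Player 1 can switch to B (1.1 → 3.1). Not NE.
(T, b2): Player 1 can switch to M (1.8 → 3.3). Not NE.
(T, b3): Player 2 can switch to b1 (4.1 → 4.5). Not NE.
(M, b1): Player 1 can switch to T (0.9 → 1.1). Not NE.
(M, b2): Player 1 gets 3.3, best alternative 1.8; Player 2 gets 2.3, best alternative 0.7. No profitable deviation — NE.
(M, b3): Player 1 can switch to T (3 → 5.7). Not NE.
(B, b1): Player 2 can switch to b2 (3.2 → 5.9). Not NE.
(The remaining 2 profiles each have a profitable deviation by the same check.)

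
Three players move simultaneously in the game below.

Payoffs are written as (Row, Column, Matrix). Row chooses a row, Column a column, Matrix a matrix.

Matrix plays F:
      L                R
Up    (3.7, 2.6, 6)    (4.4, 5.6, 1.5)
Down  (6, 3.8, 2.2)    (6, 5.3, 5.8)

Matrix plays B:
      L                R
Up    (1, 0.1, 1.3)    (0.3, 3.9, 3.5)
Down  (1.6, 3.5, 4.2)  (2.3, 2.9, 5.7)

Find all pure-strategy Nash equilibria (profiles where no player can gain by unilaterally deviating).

Pure-strategy Nash equilibria: (Down, L, B) and (Down, R, F)

Check each profile: it is a Nash equilibrium iff no player can strictly gain by switching unilaterally.
(Up, L, F): Row can switch to Down (3.7 → 6). Not NE.
(Up, L, B): Row can switch to Down (1 → 1.6). Not NE.
(Up, R, F): Row can switch to Down (4.4 → 6). Not NE.
(Up, R, B): Row can switch to Down (0.3 → 2.3). Not NE.
(Down, L, F): Column can switch to R (3.8 → 5.3). Not NE.
(Down, L, B): Row gets 1.6, best alternative 1; Column gets 3.5, best alternative 2.9; Matrix gets 4.2, best alternative 2.2. No profitable deviation — NE.
(Down, R, F): Row gets 6, best alternative 4.4; Column gets 5.3, best alternative 3.8; Matrix gets 5.8, best alternative 5.7. No profitable deviation — NE.
(Down, R, B): Column can switch to L (2.9 → 3.5). Not NE.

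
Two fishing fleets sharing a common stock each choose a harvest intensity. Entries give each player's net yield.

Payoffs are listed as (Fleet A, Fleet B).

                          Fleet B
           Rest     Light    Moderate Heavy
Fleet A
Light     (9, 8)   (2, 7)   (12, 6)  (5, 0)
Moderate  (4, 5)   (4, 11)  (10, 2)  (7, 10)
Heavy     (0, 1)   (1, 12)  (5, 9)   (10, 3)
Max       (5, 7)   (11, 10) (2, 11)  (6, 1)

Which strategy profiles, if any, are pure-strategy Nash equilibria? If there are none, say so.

Pure NE: (Light, Rest)

Fleet A against Rest: payoffs 9, 4, 0, 5 → best response Light.
Fleet A against Light: payoffs 2, 4, 1, 11 → best response Max.
Fleet A against Moderate: payoffs 12, 10, 5, 2 → best response Light.
Fleet A against Heavy: payoffs 5, 7, 10, 6 → best response Heavy.
Fleet B against Light: payoffs 8, 7, 6, 0 → best response Rest.
Fleet B against Moderate: payoffs 5, 11, 2, 10 → best response Light.
Fleet B against Heavy: payoffs 1, 12, 9, 3 → best response Light.
Fleet B against Max: payoffs 7, 10, 11, 1 → best response Moderate.
Mutual best responses: (Light, Rest).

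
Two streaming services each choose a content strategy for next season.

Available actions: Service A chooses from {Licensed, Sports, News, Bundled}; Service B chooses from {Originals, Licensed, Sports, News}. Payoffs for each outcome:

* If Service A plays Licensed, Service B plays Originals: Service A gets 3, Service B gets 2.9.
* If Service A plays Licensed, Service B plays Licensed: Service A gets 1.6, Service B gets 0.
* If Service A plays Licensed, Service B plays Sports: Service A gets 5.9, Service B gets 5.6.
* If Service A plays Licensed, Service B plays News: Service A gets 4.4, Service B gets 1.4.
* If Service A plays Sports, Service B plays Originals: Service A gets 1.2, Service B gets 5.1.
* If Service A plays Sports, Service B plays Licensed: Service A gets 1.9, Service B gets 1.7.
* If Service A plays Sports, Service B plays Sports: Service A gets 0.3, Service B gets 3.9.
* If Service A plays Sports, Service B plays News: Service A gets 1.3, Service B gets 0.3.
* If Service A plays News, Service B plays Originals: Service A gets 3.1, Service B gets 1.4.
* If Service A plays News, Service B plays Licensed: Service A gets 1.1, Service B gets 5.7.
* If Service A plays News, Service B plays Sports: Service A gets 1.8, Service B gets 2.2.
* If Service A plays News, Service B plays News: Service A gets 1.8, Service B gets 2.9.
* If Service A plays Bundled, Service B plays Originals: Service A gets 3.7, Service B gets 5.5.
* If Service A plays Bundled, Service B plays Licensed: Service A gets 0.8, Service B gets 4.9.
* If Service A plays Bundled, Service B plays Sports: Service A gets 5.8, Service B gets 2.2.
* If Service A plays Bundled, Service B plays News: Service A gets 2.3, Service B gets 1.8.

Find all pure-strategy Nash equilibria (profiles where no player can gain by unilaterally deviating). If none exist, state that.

The pure Nash equilibria are (Licensed, Sports); (Bundled, Originals).

Check each profile: it is a Nash equilibrium iff no player can strictly gain by switching unilaterally.
(Licensed, Originals): Service A can switch to News (3 → 3.1). Not NE.
(Licensed, Licensed): Service A can switch to Sports (1.6 → 1.9). Not NE.
(Licensed, Sports): Service A gets 5.9, best alternative 5.8; Service B gets 5.6, best alternative 2.9. No profitable deviation — NE.
(Licensed, News): Service B can switch to Originals (1.4 → 2.9). Not NE.
(Sports, Originals): Service A can switch to Licensed (1.2 → 3). Not NE.
(Sports, Licensed): Service B can switch to Originals (1.7 → 5.1). Not NE.
(Sports, Sports): Service A can switch to Licensed (0.3 → 5.9). Not NE.
(Sports, News): Service A can switch to Licensed (1.3 → 4.4). Not NE.
(News, Originals): Service A can switch to Bundled (3.1 → 3.7). Not NE.
(News, Licensed): Service A can switch to Licensed (1.1 → 1.6). Not NE.
(News, Sports): Service A can switch to Licensed (1.8 → 5.9). Not NE.
(News, News): Service A can switch to Licensed (1.8 → 4.4). Not NE.
(Bundled, Originals): Service A gets 3.7, best alternative 3.1; Service B gets 5.5, best alternative 4.9. No profitable deviation — NE.
(Bundled, Licensed): Service A can switch to Licensed (0.8 → 1.6). Not NE.
(The remaining 2 profiles each have a profitable deviation by the same check.)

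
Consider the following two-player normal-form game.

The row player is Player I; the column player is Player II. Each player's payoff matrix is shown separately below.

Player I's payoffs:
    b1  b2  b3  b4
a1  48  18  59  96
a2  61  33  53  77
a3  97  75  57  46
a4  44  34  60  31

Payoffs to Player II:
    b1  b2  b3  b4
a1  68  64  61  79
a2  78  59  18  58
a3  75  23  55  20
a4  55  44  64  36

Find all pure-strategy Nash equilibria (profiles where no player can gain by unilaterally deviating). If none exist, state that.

Pure-strategy Nash equilibria: (a1, b4); (a3, b1); (a4, b3)

Player I against b1: payoffs 48, 61, 97, 44 → best response a3.
Player I against b2: payoffs 18, 33, 75, 34 → best response a3.
Player I against b3: payoffs 59, 53, 57, 60 → best response a4.
Player I against b4: payoffs 96, 77, 46, 31 → best response a1.
Player II against a1: payoffs 68, 64, 61, 79 → best response b4.
Player II against a2: payoffs 78, 59, 18, 58 → best response b1.
Player II against a3: payoffs 75, 23, 55, 20 → best response b1.
Player II against a4: payoffs 55, 44, 64, 36 → best response b3.
Mutual best responses: (a1, b4); (a3, b1); (a4, b3).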